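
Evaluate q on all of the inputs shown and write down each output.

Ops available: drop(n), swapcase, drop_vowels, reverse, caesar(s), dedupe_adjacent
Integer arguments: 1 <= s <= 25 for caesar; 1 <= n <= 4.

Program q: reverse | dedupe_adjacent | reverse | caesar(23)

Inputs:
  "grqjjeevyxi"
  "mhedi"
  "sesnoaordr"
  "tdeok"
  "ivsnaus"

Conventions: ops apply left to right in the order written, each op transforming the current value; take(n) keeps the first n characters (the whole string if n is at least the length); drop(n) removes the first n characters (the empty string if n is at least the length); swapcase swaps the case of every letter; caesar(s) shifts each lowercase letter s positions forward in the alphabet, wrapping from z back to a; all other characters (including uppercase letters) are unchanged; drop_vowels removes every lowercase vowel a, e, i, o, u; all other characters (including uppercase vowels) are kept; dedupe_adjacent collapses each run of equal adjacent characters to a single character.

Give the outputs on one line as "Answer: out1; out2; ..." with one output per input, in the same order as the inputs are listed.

Execution, op by op:
  "grqjjeevyxi" -> "ixyveejjqrg" -> "ixyvejqrg" -> "grqjevyxi" -> "dongbsvuf"
  "mhedi" -> "idehm" -> "idehm" -> "mhedi" -> "jebaf"
  "sesnoaordr" -> "rdroaonses" -> "rdroaonses" -> "sesnoaordr" -> "pbpklxloao"
  "tdeok" -> "koedt" -> "koedt" -> "tdeok" -> "qablh"
  "ivsnaus" -> "suansvi" -> "suansvi" -> "ivsnaus" -> "fspkxrp"

"dongbsvuf"; "jebaf"; "pbpklxloao"; "qablh"; "fspkxrp"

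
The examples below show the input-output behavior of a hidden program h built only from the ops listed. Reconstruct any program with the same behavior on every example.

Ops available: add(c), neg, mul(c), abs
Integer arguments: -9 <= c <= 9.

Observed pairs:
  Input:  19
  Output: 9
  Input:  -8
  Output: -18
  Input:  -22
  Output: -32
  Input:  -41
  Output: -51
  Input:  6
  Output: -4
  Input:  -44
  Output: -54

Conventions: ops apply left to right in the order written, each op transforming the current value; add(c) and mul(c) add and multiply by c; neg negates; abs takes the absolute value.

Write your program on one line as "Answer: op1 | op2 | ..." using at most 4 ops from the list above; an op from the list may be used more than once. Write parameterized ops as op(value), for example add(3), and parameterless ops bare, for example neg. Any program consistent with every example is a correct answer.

neg | add(6) | add(4) | neg

Check, running the answer program on each example:
  19 -> -19 -> -13 -> -9 -> 9
  -8 -> 8 -> 14 -> 18 -> -18
  -22 -> 22 -> 28 -> 32 -> -32
  -41 -> 41 -> 47 -> 51 -> -51
  6 -> -6 -> 0 -> 4 -> -4
  -44 -> 44 -> 50 -> 54 -> -54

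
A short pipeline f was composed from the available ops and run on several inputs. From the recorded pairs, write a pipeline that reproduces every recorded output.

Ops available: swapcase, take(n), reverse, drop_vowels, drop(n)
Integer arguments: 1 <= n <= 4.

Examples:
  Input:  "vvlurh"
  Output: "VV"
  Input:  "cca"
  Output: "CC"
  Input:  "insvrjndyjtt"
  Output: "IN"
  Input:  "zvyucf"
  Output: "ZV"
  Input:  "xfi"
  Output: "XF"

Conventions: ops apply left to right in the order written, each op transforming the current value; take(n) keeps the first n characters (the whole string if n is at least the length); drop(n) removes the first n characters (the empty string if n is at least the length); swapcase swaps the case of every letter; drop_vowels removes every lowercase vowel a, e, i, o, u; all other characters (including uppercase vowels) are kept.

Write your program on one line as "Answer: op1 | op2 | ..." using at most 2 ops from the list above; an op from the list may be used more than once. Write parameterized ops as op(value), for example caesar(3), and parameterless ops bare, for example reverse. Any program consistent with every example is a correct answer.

swapcase | take(2)

Check, running the answer program on each example:
  "vvlurh" -> "VVLURH" -> "VV"
  "cca" -> "CCA" -> "CC"
  "insvrjndyjtt" -> "INSVRJNDYJTT" -> "IN"
  "zvyucf" -> "ZVYUCF" -> "ZV"
  "xfi" -> "XFI" -> "XF"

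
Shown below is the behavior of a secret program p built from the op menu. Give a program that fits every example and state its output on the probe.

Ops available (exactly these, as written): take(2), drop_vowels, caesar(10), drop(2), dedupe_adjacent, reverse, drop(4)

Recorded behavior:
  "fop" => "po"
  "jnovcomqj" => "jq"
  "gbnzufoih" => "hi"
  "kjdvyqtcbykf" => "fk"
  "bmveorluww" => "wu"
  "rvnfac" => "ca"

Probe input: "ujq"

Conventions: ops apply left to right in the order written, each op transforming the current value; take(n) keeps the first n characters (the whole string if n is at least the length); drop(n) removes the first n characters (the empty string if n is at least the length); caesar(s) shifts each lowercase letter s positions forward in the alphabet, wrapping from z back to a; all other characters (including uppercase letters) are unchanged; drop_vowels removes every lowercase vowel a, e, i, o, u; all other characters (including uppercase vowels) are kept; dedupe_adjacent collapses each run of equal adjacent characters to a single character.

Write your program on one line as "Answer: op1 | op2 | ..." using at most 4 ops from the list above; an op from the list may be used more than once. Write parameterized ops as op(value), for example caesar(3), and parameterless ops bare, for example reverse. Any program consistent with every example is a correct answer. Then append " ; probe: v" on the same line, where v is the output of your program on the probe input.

reverse | dedupe_adjacent | take(2) ; probe: "qj"

Check, running the answer program on each example:
  "fop" -> "pof" -> "pof" -> "po"
  "jnovcomqj" -> "jqmocvonj" -> "jqmocvonj" -> "jq"
  "gbnzufoih" -> "hiofuznbg" -> "hiofuznbg" -> "hi"
  "kjdvyqtcbykf" -> "fkybctqyvdjk" -> "fkybctqyvdjk" -> "fk"
  "bmveorluww" -> "wwulroevmb" -> "wulroevmb" -> "wu"
  "rvnfac" -> "cafnvr" -> "cafnvr" -> "ca"
  probe: "ujq" -> "qju" -> "qju" -> "qj"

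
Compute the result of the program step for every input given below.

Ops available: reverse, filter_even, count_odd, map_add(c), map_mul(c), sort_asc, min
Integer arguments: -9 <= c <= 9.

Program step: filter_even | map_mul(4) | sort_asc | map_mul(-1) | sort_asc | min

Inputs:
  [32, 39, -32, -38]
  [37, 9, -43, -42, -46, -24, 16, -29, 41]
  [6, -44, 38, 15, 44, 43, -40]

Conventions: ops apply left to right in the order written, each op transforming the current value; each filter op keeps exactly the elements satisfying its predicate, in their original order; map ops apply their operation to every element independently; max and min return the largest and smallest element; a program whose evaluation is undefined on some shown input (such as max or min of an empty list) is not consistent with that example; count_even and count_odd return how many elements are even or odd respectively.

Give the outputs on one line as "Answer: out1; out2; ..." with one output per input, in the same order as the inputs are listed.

-128; -64; -176

Execution, op by op:
  [32, 39, -32, -38] -> [32, -32, -38] -> [128, -128, -152] -> [-152, -128, 128] -> [152, 128, -128] -> [-128, 128, 152] -> -128
  [37, 9, -43, -42, -46, -24, 16, -29, 41] -> [-42, -46, -24, 16] -> [-168, -184, -96, 64] -> [-184, -168, -96, 64] -> [184, 168, 96, -64] -> [-64, 96, 168, 184] -> -64
  [6, -44, 38, 15, 44, 43, -40] -> [6, -44, 38, 44, -40] -> [24, -176, 152, 176, -160] -> [-176, -160, 24, 152, 176] -> [176, 160, -24, -152, -176] -> [-176, -152, -24, 160, 176] -> -176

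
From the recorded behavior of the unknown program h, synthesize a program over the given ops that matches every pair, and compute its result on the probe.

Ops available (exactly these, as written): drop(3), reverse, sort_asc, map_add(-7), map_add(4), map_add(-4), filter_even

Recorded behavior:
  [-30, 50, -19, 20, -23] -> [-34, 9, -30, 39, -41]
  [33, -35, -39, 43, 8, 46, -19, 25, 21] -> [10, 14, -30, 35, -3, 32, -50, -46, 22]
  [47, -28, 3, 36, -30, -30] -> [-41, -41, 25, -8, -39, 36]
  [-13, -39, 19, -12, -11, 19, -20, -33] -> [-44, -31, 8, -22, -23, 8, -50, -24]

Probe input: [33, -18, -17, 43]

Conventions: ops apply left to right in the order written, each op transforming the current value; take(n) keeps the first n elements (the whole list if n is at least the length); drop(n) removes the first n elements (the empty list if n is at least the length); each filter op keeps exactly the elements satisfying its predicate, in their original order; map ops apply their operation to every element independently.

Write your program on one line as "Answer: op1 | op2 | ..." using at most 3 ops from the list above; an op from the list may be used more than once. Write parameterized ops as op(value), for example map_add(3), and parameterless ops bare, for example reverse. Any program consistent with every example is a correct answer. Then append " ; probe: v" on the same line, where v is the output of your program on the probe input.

map_add(-7) | map_add(-4) | reverse ; probe: [32, -28, -29, 22]

Check, running the answer program on each example:
  [-30, 50, -19, 20, -23] -> [-37, 43, -26, 13, -30] -> [-41, 39, -30, 9, -34] -> [-34, 9, -30, 39, -41]
  [33, -35, -39, 43, 8, 46, -19, 25, 21] -> [26, -42, -46, 36, 1, 39, -26, 18, 14] -> [22, -46, -50, 32, -3, 35, -30, 14, 10] -> [10, 14, -30, 35, -3, 32, -50, -46, 22]
  [47, -28, 3, 36, -30, -30] -> [40, -35, -4, 29, -37, -37] -> [36, -39, -8, 25, -41, -41] -> [-41, -41, 25, -8, -39, 36]
  [-13, -39, 19, -12, -11, 19, -20, -33] -> [-20, -46, 12, -19, -18, 12, -27, -40] -> [-24, -50, 8, -23, -22, 8, -31, -44] -> [-44, -31, 8, -22, -23, 8, -50, -24]
  probe: [33, -18, -17, 43] -> [26, -25, -24, 36] -> [22, -29, -28, 32] -> [32, -28, -29, 22]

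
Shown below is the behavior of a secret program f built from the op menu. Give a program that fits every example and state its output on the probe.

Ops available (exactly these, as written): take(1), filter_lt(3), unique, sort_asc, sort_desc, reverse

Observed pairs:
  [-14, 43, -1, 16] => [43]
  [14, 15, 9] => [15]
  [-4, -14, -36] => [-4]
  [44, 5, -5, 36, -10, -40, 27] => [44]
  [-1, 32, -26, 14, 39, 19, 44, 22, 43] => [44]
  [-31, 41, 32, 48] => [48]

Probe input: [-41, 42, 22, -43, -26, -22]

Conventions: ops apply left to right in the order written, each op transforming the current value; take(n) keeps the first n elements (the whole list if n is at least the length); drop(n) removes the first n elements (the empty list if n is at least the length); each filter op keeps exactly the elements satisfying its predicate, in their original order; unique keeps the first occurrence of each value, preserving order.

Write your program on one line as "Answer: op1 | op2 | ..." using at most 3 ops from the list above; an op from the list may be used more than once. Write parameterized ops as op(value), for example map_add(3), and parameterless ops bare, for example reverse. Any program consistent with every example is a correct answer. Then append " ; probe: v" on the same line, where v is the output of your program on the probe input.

reverse | sort_desc | take(1) ; probe: [42]

Check, running the answer program on each example:
  [-14, 43, -1, 16] -> [16, -1, 43, -14] -> [43, 16, -1, -14] -> [43]
  [14, 15, 9] -> [9, 15, 14] -> [15, 14, 9] -> [15]
  [-4, -14, -36] -> [-36, -14, -4] -> [-4, -14, -36] -> [-4]
  [44, 5, -5, 36, -10, -40, 27] -> [27, -40, -10, 36, -5, 5, 44] -> [44, 36, 27, 5, -5, -10, -40] -> [44]
  [-1, 32, -26, 14, 39, 19, 44, 22, 43] -> [43, 22, 44, 19, 39, 14, -26, 32, -1] -> [44, 43, 39, 32, 22, 19, 14, -1, -26] -> [44]
  [-31, 41, 32, 48] -> [48, 32, 41, -31] -> [48, 41, 32, -31] -> [48]
  probe: [-41, 42, 22, -43, -26, -22] -> [-22, -26, -43, 22, 42, -41] -> [42, 22, -22, -26, -41, -43] -> [42]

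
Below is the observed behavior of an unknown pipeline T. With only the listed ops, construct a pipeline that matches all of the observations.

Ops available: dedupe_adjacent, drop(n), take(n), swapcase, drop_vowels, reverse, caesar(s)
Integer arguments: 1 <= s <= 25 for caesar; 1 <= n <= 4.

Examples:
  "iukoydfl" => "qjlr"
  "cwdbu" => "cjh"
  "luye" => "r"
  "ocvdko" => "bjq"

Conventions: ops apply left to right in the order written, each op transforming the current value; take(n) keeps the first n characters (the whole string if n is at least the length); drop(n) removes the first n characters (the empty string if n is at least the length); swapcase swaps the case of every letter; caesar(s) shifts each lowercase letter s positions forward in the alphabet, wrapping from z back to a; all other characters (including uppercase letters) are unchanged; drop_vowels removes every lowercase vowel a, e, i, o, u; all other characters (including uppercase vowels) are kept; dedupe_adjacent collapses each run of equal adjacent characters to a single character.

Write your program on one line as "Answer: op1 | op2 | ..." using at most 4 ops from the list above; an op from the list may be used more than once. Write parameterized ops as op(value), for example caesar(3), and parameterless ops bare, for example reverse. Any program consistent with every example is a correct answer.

drop_vowels | caesar(6) | drop_vowels

Check, running the answer program on each example:
  "iukoydfl" -> "kydfl" -> "qejlr" -> "qjlr"
  "cwdbu" -> "cwdb" -> "icjh" -> "cjh"
  "luye" -> "ly" -> "re" -> "r"
  "ocvdko" -> "cvdk" -> "ibjq" -> "bjq"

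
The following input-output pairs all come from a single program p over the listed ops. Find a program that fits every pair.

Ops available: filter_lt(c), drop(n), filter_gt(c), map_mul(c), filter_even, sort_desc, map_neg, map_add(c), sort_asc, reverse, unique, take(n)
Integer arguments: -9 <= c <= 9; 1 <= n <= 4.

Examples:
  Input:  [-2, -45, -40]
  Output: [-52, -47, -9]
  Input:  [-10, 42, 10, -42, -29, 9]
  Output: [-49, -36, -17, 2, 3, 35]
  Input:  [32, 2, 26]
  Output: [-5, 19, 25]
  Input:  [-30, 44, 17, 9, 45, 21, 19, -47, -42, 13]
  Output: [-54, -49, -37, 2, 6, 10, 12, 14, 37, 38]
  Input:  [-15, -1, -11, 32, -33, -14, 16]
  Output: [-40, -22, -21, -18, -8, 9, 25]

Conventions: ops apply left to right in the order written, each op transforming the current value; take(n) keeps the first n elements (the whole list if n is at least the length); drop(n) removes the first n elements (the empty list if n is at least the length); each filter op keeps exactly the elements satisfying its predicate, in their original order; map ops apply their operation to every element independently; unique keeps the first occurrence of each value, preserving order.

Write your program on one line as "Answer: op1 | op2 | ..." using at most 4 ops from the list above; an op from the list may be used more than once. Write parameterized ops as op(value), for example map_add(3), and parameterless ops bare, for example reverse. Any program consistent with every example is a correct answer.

map_add(-7) | reverse | sort_asc

Check, running the answer program on each example:
  [-2, -45, -40] -> [-9, -52, -47] -> [-47, -52, -9] -> [-52, -47, -9]
  [-10, 42, 10, -42, -29, 9] -> [-17, 35, 3, -49, -36, 2] -> [2, -36, -49, 3, 35, -17] -> [-49, -36, -17, 2, 3, 35]
  [32, 2, 26] -> [25, -5, 19] -> [19, -5, 25] -> [-5, 19, 25]
  [-30, 44, 17, 9, 45, 21, 19, -47, -42, 13] -> [-37, 37, 10, 2, 38, 14, 12, -54, -49, 6] -> [6, -49, -54, 12, 14, 38, 2, 10, 37, -37] -> [-54, -49, -37, 2, 6, 10, 12, 14, 37, 38]
  [-15, -1, -11, 32, -33, -14, 16] -> [-22, -8, -18, 25, -40, -21, 9] -> [9, -21, -40, 25, -18, -8, -22] -> [-40, -22, -21, -18, -8, 9, 25]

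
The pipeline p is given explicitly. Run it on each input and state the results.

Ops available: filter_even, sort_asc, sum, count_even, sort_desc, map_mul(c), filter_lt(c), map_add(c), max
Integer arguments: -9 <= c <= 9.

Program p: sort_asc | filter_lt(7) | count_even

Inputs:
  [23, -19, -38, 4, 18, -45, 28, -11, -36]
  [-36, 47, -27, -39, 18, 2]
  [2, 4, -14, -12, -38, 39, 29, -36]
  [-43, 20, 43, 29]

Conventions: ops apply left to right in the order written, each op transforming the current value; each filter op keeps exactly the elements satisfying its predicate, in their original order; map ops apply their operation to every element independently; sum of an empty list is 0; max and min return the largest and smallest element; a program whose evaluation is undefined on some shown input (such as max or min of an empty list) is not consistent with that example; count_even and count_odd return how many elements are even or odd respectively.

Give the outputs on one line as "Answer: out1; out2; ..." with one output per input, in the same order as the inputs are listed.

Execution, op by op:
  [23, -19, -38, 4, 18, -45, 28, -11, -36] -> [-45, -38, -36, -19, -11, 4, 18, 23, 28] -> [-45, -38, -36, -19, -11, 4] -> 3
  [-36, 47, -27, -39, 18, 2] -> [-39, -36, -27, 2, 18, 47] -> [-39, -36, -27, 2] -> 2
  [2, 4, -14, -12, -38, 39, 29, -36] -> [-38, -36, -14, -12, 2, 4, 29, 39] -> [-38, -36, -14, -12, 2, 4] -> 6
  [-43, 20, 43, 29] -> [-43, 20, 29, 43] -> [-43] -> 0

3; 2; 6; 0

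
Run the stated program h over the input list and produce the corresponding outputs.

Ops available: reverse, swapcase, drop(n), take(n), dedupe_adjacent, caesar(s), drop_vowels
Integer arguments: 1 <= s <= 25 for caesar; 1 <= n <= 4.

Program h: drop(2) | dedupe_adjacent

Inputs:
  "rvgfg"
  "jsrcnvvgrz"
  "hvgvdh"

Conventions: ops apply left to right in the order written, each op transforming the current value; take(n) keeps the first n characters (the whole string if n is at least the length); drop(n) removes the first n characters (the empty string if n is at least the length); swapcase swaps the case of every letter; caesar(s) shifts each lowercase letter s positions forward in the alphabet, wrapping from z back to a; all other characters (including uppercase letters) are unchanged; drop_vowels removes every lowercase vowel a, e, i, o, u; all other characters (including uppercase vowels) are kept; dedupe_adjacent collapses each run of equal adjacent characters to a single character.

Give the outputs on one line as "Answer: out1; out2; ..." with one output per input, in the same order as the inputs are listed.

"gfg"; "rcnvgrz"; "gvdh"

Execution, op by op:
  "rvgfg" -> "gfg" -> "gfg"
  "jsrcnvvgrz" -> "rcnvvgrz" -> "rcnvgrz"
  "hvgvdh" -> "gvdh" -> "gvdh"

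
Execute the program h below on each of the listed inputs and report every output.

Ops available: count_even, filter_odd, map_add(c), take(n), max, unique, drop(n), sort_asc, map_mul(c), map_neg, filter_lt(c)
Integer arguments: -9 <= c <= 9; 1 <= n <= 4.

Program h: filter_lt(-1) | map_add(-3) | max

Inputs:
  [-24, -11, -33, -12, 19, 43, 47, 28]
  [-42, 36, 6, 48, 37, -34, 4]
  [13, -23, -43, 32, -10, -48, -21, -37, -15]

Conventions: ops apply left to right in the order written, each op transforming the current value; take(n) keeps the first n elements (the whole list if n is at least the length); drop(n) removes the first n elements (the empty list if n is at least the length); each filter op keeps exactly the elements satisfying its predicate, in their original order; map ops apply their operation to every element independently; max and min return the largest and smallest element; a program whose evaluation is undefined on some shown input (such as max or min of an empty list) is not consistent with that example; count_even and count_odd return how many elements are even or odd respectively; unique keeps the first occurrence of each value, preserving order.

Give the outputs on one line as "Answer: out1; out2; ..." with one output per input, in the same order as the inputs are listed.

-14; -37; -13

Execution, op by op:
  [-24, -11, -33, -12, 19, 43, 47, 28] -> [-24, -11, -33, -12] -> [-27, -14, -36, -15] -> -14
  [-42, 36, 6, 48, 37, -34, 4] -> [-42, -34] -> [-45, -37] -> -37
  [13, -23, -43, 32, -10, -48, -21, -37, -15] -> [-23, -43, -10, -48, -21, -37, -15] -> [-26, -46, -13, -51, -24, -40, -18] -> -13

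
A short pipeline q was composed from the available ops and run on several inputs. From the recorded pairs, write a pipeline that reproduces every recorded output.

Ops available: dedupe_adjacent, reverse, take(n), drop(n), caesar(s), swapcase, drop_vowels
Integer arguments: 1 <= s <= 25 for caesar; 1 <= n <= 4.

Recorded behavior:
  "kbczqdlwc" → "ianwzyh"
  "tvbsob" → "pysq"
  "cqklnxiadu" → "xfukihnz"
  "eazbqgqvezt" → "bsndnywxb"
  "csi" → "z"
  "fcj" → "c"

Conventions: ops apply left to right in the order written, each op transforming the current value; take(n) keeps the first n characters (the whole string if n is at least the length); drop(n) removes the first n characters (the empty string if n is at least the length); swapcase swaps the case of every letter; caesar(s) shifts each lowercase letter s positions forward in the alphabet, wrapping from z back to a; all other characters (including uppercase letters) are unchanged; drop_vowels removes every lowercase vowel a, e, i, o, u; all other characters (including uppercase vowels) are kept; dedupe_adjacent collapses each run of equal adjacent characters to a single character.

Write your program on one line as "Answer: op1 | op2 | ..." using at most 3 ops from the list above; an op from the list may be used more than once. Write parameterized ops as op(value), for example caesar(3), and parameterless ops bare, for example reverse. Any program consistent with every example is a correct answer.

caesar(23) | reverse | drop(2)

Check, running the answer program on each example:
  "kbczqdlwc" -> "hyzwnaitz" -> "ztianwzyh" -> "ianwzyh"
  "tvbsob" -> "qsyply" -> "ylpysq" -> "pysq"
  "cqklnxiadu" -> "znhikufxar" -> "raxfukihnz" -> "xfukihnz"
  "eazbqgqvezt" -> "bxwyndnsbwq" -> "qwbsndnywxb" -> "bsndnywxb"
  "csi" -> "zpf" -> "fpz" -> "z"
  "fcj" -> "czg" -> "gzc" -> "c"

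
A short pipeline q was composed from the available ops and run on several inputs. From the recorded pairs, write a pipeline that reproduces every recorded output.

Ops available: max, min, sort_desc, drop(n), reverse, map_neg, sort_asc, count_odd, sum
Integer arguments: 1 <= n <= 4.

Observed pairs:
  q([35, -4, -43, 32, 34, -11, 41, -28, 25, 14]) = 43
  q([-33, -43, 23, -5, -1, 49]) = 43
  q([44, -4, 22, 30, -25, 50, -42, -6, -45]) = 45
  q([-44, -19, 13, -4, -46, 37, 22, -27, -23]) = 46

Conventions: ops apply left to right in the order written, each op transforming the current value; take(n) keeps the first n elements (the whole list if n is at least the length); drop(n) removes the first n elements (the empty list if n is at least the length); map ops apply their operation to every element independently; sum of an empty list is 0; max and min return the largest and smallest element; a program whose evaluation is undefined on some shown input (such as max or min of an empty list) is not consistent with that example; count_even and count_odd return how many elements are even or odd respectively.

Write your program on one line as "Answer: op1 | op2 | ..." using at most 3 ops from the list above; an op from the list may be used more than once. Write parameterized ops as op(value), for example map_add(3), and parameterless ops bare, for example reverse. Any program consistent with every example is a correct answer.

map_neg | max

Check, running the answer program on each example:
  [35, -4, -43, 32, 34, -11, 41, -28, 25, 14] -> [-35, 4, 43, -32, -34, 11, -41, 28, -25, -14] -> 43
  [-33, -43, 23, -5, -1, 49] -> [33, 43, -23, 5, 1, -49] -> 43
  [44, -4, 22, 30, -25, 50, -42, -6, -45] -> [-44, 4, -22, -30, 25, -50, 42, 6, 45] -> 45
  [-44, -19, 13, -4, -46, 37, 22, -27, -23] -> [44, 19, -13, 4, 46, -37, -22, 27, 23] -> 46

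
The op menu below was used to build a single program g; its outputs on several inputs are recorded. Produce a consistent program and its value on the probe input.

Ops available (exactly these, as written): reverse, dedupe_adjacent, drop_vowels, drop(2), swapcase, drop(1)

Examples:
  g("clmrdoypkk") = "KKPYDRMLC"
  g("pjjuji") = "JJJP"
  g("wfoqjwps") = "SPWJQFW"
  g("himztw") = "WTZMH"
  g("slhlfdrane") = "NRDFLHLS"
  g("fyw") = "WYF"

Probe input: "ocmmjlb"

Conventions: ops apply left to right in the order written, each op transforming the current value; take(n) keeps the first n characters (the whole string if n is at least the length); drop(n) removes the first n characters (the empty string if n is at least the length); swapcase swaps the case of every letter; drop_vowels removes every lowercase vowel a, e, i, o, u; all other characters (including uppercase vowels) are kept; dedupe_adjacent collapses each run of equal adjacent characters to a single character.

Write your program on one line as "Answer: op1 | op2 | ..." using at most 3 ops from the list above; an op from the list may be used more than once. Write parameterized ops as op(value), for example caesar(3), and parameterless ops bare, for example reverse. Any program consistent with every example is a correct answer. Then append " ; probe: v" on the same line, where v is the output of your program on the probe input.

reverse | drop_vowels | swapcase ; probe: "BLJMMC"

Check, running the answer program on each example:
  "clmrdoypkk" -> "kkpyodrmlc" -> "kkpydrmlc" -> "KKPYDRMLC"
  "pjjuji" -> "ijujjp" -> "jjjp" -> "JJJP"
  "wfoqjwps" -> "spwjqofw" -> "spwjqfw" -> "SPWJQFW"
  "himztw" -> "wtzmih" -> "wtzmh" -> "WTZMH"
  "slhlfdrane" -> "enardflhls" -> "nrdflhls" -> "NRDFLHLS"
  "fyw" -> "wyf" -> "wyf" -> "WYF"
  probe: "ocmmjlb" -> "bljmmco" -> "bljmmc" -> "BLJMMC"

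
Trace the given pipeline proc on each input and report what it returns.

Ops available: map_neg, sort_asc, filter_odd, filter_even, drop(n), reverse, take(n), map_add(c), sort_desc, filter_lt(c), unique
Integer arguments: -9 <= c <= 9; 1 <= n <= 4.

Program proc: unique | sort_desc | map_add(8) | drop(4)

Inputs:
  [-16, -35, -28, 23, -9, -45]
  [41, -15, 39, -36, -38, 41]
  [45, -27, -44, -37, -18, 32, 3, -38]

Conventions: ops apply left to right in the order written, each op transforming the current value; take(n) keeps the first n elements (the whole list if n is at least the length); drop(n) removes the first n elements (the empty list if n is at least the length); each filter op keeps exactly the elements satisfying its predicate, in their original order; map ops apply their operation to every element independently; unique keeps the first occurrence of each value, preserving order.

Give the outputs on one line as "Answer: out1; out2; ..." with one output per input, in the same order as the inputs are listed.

Execution, op by op:
  [-16, -35, -28, 23, -9, -45] -> [-16, -35, -28, 23, -9, -45] -> [23, -9, -16, -28, -35, -45] -> [31, -1, -8, -20, -27, -37] -> [-27, -37]
  [41, -15, 39, -36, -38, 41] -> [41, -15, 39, -36, -38] -> [41, 39, -15, -36, -38] -> [49, 47, -7, -28, -30] -> [-30]
  [45, -27, -44, -37, -18, 32, 3, -38] -> [45, -27, -44, -37, -18, 32, 3, -38] -> [45, 32, 3, -18, -27, -37, -38, -44] -> [53, 40, 11, -10, -19, -29, -30, -36] -> [-19, -29, -30, -36]

[-27, -37]; [-30]; [-19, -29, -30, -36]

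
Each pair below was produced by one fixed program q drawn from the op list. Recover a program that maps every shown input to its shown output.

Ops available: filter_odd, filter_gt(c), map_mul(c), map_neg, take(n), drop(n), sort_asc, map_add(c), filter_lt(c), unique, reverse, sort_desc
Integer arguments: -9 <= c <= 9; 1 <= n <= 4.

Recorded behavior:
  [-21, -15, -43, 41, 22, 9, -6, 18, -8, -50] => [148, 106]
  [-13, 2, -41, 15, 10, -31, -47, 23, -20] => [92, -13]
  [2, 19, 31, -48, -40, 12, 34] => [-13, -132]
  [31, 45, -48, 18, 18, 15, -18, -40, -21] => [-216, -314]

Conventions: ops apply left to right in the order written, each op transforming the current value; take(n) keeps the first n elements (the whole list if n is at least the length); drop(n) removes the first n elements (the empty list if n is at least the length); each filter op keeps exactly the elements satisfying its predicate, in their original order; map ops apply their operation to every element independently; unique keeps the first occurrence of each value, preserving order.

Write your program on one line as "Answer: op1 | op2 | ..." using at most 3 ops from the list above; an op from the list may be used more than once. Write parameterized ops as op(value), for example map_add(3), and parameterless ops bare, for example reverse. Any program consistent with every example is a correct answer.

take(2) | map_mul(-7) | map_add(1)

Check, running the answer program on each example:
  [-21, -15, -43, 41, 22, 9, -6, 18, -8, -50] -> [-21, -15] -> [147, 105] -> [148, 106]
  [-13, 2, -41, 15, 10, -31, -47, 23, -20] -> [-13, 2] -> [91, -14] -> [92, -13]
  [2, 19, 31, -48, -40, 12, 34] -> [2, 19] -> [-14, -133] -> [-13, -132]
  [31, 45, -48, 18, 18, 15, -18, -40, -21] -> [31, 45] -> [-217, -315] -> [-216, -314]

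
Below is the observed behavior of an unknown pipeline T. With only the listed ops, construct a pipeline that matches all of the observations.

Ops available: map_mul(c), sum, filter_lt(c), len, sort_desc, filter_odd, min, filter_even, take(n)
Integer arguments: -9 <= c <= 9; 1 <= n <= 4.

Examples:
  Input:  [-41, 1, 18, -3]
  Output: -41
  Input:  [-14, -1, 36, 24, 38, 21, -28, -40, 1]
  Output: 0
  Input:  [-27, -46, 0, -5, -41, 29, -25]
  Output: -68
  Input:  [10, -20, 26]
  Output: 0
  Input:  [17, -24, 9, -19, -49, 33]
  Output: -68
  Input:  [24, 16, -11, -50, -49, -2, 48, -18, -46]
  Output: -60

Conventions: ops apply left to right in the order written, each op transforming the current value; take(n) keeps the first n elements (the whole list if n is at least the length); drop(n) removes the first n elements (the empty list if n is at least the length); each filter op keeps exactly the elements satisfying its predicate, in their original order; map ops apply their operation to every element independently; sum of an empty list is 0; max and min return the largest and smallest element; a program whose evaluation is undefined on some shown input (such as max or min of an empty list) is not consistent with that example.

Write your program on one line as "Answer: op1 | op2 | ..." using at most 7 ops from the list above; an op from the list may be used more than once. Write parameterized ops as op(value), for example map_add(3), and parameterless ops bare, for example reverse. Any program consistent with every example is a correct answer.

filter_odd | take(4) | filter_lt(-3) | sort_desc | filter_lt(-8) | sum

Check, running the answer program on each example:
  [-41, 1, 18, -3] -> [-41, 1, -3] -> [-41, 1, -3] -> [-41] -> [-41] -> [-41] -> -41
  [-14, -1, 36, 24, 38, 21, -28, -40, 1] -> [-1, 21, 1] -> [-1, 21, 1] -> [] -> [] -> [] -> 0
  [-27, -46, 0, -5, -41, 29, -25] -> [-27, -5, -41, 29, -25] -> [-27, -5, -41, 29] -> [-27, -5, -41] -> [-5, -27, -41] -> [-27, -41] -> -68
  [10, -20, 26] -> [] -> [] -> [] -> [] -> [] -> 0
  [17, -24, 9, -19, -49, 33] -> [17, 9, -19, -49, 33] -> [17, 9, -19, -49] -> [-19, -49] -> [-19, -49] -> [-19, -49] -> -68
  [24, 16, -11, -50, -49, -2, 48, -18, -46] -> [-11, -49] -> [-11, -49] -> [-11, -49] -> [-11, -49] -> [-11, -49] -> -60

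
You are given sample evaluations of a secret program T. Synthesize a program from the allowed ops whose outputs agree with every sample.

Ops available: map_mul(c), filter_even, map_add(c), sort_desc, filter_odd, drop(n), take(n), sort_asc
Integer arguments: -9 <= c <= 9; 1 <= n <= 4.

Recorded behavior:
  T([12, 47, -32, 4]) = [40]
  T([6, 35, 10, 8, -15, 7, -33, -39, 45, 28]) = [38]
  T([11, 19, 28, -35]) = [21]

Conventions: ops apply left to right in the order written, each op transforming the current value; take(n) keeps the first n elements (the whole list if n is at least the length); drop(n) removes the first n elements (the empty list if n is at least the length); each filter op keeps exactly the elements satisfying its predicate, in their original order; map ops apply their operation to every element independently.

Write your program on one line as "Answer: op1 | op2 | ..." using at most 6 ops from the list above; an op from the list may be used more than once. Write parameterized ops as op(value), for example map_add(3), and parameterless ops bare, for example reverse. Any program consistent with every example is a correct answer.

sort_asc | sort_desc | map_add(2) | map_add(-8) | take(1) | map_add(-1)

Check, running the answer program on each example:
  [12, 47, -32, 4] -> [-32, 4, 12, 47] -> [47, 12, 4, -32] -> [49, 14, 6, -30] -> [41, 6, -2, -38] -> [41] -> [40]
  [6, 35, 10, 8, -15, 7, -33, -39, 45, 28] -> [-39, -33, -15, 6, 7, 8, 10, 28, 35, 45] -> [45, 35, 28, 10, 8, 7, 6, -15, -33, -39] -> [47, 37, 30, 12, 10, 9, 8, -13, -31, -37] -> [39, 29, 22, 4, 2, 1, 0, -21, -39, -45] -> [39] -> [38]
  [11, 19, 28, -35] -> [-35, 11, 19, 28] -> [28, 19, 11, -35] -> [30, 21, 13, -33] -> [22, 13, 5, -41] -> [22] -> [21]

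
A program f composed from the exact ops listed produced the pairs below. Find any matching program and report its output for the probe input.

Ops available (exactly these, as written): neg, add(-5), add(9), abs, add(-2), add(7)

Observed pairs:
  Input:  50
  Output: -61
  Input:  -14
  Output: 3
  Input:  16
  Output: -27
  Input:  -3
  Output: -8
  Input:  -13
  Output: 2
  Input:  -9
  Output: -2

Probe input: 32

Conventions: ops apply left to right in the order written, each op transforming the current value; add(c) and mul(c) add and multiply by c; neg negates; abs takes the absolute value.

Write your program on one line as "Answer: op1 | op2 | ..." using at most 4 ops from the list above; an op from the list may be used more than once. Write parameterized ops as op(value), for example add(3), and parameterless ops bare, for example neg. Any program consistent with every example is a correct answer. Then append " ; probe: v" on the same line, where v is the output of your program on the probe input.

add(9) | neg | add(-2) ; probe: -43

Check, running the answer program on each example:
  50 -> 59 -> -59 -> -61
  -14 -> -5 -> 5 -> 3
  16 -> 25 -> -25 -> -27
  -3 -> 6 -> -6 -> -8
  -13 -> -4 -> 4 -> 2
  -9 -> 0 -> 0 -> -2
  probe: 32 -> 41 -> -41 -> -43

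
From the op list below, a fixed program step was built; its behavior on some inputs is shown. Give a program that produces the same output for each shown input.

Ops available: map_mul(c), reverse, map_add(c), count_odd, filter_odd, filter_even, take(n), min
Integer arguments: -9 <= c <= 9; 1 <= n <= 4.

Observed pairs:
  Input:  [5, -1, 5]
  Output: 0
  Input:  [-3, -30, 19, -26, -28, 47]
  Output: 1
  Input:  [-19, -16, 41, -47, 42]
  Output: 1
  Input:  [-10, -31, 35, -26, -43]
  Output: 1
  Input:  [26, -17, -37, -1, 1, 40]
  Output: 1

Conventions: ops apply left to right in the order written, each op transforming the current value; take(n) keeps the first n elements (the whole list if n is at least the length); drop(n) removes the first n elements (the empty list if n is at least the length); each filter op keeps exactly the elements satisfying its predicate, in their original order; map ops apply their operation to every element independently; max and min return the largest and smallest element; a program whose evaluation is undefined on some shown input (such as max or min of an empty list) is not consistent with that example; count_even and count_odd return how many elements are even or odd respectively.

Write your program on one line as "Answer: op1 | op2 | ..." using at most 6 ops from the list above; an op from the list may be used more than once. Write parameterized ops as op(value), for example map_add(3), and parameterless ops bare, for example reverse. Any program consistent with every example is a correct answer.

map_add(-8) | take(3) | reverse | map_add(1) | count_odd

Check, running the answer program on each example:
  [5, -1, 5] -> [-3, -9, -3] -> [-3, -9, -3] -> [-3, -9, -3] -> [-2, -8, -2] -> 0
  [-3, -30, 19, -26, -28, 47] -> [-11, -38, 11, -34, -36, 39] -> [-11, -38, 11] -> [11, -38, -11] -> [12, -37, -10] -> 1
  [-19, -16, 41, -47, 42] -> [-27, -24, 33, -55, 34] -> [-27, -24, 33] -> [33, -24, -27] -> [34, -23, -26] -> 1
  [-10, -31, 35, -26, -43] -> [-18, -39, 27, -34, -51] -> [-18, -39, 27] -> [27, -39, -18] -> [28, -38, -17] -> 1
  [26, -17, -37, -1, 1, 40] -> [18, -25, -45, -9, -7, 32] -> [18, -25, -45] -> [-45, -25, 18] -> [-44, -24, 19] -> 1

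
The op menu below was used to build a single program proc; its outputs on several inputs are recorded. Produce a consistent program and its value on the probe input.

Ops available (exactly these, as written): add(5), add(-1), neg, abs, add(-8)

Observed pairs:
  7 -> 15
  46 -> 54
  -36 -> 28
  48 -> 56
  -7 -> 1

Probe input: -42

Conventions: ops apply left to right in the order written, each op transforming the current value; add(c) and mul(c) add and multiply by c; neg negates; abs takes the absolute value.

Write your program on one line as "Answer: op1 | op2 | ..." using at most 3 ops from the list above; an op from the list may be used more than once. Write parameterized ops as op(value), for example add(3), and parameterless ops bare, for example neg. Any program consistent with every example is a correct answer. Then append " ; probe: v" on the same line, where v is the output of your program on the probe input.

neg | add(-8) | abs ; probe: 34

Check, running the answer program on each example:
  7 -> -7 -> -15 -> 15
  46 -> -46 -> -54 -> 54
  -36 -> 36 -> 28 -> 28
  48 -> -48 -> -56 -> 56
  -7 -> 7 -> -1 -> 1
  probe: -42 -> 42 -> 34 -> 34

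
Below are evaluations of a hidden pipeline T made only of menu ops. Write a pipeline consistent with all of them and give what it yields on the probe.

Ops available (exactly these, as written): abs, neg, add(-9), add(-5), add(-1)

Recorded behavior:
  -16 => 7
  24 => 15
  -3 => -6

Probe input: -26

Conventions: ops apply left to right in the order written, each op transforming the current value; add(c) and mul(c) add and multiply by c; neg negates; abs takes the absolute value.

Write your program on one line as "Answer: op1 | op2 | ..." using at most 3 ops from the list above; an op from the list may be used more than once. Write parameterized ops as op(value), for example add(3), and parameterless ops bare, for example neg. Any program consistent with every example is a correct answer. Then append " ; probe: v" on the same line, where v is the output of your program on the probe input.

neg | abs | add(-9) ; probe: 17

Check, running the answer program on each example:
  -16 -> 16 -> 16 -> 7
  24 -> -24 -> 24 -> 15
  -3 -> 3 -> 3 -> -6
  probe: -26 -> 26 -> 26 -> 17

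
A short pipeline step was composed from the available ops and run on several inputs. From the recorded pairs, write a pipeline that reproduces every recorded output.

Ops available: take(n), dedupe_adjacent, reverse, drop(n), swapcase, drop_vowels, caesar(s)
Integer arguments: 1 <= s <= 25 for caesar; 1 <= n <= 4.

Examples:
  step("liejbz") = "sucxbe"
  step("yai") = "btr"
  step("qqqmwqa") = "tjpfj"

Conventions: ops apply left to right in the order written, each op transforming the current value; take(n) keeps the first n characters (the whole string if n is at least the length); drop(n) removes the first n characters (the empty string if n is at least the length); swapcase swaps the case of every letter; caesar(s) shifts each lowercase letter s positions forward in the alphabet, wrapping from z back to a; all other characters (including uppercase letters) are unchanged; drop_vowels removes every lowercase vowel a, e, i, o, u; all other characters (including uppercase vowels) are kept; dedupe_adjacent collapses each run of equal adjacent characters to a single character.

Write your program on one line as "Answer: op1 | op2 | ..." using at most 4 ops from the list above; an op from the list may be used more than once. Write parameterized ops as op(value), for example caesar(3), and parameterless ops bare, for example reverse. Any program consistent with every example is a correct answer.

reverse | dedupe_adjacent | caesar(23) | caesar(22)

Check, running the answer program on each example:
  "liejbz" -> "zbjeil" -> "zbjeil" -> "wygbfi" -> "sucxbe"
  "yai" -> "iay" -> "iay" -> "fxv" -> "btr"
  "qqqmwqa" -> "aqwmqqq" -> "aqwmq" -> "xntjn" -> "tjpfj"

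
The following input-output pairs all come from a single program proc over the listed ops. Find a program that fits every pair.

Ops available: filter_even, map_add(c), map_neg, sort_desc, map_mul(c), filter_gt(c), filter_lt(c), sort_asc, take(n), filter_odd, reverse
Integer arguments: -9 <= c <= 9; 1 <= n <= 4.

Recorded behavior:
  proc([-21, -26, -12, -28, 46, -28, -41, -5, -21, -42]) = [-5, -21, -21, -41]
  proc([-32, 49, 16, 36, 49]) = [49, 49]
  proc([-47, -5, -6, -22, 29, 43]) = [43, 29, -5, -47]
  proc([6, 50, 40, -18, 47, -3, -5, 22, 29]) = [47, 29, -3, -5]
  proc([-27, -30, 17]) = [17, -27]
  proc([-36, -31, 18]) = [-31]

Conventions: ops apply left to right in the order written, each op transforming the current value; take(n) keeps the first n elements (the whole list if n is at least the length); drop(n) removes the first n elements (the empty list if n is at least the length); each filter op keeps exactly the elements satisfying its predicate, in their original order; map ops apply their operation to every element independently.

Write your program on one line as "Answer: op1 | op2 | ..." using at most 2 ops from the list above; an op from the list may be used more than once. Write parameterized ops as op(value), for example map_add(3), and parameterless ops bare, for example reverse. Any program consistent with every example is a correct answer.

filter_odd | sort_desc

Check, running the answer program on each example:
  [-21, -26, -12, -28, 46, -28, -41, -5, -21, -42] -> [-21, -41, -5, -21] -> [-5, -21, -21, -41]
  [-32, 49, 16, 36, 49] -> [49, 49] -> [49, 49]
  [-47, -5, -6, -22, 29, 43] -> [-47, -5, 29, 43] -> [43, 29, -5, -47]
  [6, 50, 40, -18, 47, -3, -5, 22, 29] -> [47, -3, -5, 29] -> [47, 29, -3, -5]
  [-27, -30, 17] -> [-27, 17] -> [17, -27]
  [-36, -31, 18] -> [-31] -> [-31]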